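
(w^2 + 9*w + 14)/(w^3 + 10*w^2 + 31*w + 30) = (w + 7)/(w^2 + 8*w + 15)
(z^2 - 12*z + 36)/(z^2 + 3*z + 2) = (z^2 - 12*z + 36)/(z^2 + 3*z + 2)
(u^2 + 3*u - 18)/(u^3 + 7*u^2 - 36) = (u - 3)/(u^2 + u - 6)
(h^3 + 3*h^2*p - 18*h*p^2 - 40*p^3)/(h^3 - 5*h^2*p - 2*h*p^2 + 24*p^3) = (-h - 5*p)/(-h + 3*p)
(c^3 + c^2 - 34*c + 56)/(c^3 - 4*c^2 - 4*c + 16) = (c + 7)/(c + 2)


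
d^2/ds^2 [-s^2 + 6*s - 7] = -2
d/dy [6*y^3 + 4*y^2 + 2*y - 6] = 18*y^2 + 8*y + 2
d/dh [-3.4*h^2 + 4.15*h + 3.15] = 4.15 - 6.8*h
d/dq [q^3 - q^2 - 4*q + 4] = 3*q^2 - 2*q - 4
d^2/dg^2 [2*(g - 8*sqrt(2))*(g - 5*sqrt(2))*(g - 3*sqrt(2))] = 12*g - 64*sqrt(2)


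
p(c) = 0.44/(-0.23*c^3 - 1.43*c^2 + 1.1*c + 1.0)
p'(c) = 0.44*(0.69*c^2 + 2.86*c - 1.1)/(-0.23*c^3 - 1.43*c^2 + 1.1*c + 1.0)^2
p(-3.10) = -0.05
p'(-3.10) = -0.02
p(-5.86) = -0.05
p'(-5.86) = 0.04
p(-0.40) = 1.27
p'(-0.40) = -7.85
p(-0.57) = -8.98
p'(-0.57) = -459.01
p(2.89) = -0.03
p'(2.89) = 0.03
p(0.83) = 0.55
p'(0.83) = 1.21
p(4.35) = -0.01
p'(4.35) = 0.01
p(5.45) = -0.01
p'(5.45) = 0.00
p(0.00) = 0.44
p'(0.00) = -0.48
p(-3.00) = -0.05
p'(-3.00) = -0.02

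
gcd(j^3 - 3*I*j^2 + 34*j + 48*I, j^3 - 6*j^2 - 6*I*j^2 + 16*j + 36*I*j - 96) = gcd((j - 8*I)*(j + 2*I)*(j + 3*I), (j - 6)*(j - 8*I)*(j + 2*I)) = j^2 - 6*I*j + 16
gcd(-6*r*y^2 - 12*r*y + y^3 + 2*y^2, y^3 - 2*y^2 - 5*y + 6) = y + 2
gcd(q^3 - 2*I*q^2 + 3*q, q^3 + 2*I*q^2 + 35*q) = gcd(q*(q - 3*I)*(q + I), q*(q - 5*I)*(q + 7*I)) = q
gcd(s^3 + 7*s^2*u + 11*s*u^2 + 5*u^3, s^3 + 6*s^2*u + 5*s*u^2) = s^2 + 6*s*u + 5*u^2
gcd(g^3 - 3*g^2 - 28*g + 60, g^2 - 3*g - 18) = g - 6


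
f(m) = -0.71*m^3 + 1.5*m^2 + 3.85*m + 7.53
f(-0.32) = 6.47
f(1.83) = 15.25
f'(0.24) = 4.45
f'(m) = -2.13*m^2 + 3.0*m + 3.85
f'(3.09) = -7.22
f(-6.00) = 191.79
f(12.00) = -957.15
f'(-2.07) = -11.49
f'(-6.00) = -90.83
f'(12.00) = -266.87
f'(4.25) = -21.87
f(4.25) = -3.52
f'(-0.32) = 2.67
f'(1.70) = 2.79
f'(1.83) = 2.21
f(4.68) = -14.38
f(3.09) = 12.80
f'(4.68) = -28.76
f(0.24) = 8.53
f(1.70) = 14.92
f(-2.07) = 12.29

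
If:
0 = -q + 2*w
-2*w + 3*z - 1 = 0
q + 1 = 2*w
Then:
No Solution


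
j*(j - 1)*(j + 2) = j^3 + j^2 - 2*j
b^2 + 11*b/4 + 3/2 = (b + 3/4)*(b + 2)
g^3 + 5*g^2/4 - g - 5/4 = (g - 1)*(g + 1)*(g + 5/4)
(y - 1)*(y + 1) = y^2 - 1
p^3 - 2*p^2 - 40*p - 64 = (p - 8)*(p + 2)*(p + 4)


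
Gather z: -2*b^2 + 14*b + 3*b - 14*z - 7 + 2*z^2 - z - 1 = -2*b^2 + 17*b + 2*z^2 - 15*z - 8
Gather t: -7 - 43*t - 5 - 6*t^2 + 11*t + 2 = -6*t^2 - 32*t - 10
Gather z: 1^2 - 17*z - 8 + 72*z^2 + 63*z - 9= 72*z^2 + 46*z - 16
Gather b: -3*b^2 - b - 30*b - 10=-3*b^2 - 31*b - 10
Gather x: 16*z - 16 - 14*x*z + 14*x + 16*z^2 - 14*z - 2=x*(14 - 14*z) + 16*z^2 + 2*z - 18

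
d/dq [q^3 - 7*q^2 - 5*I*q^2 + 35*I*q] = 3*q^2 - 14*q - 10*I*q + 35*I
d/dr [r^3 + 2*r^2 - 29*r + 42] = 3*r^2 + 4*r - 29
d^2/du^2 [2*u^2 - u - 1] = 4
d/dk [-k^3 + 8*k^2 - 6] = k*(16 - 3*k)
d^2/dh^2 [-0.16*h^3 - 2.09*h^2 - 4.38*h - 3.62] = -0.96*h - 4.18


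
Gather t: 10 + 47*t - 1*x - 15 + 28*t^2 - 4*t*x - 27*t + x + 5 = 28*t^2 + t*(20 - 4*x)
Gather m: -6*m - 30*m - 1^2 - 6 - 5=-36*m - 12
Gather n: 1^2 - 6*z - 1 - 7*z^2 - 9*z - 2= -7*z^2 - 15*z - 2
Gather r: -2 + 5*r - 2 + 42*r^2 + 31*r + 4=42*r^2 + 36*r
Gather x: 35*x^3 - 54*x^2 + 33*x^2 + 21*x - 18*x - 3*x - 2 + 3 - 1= 35*x^3 - 21*x^2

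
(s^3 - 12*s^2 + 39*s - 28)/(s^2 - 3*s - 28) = (s^2 - 5*s + 4)/(s + 4)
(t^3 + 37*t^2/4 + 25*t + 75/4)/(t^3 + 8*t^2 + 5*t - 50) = (4*t^2 + 17*t + 15)/(4*(t^2 + 3*t - 10))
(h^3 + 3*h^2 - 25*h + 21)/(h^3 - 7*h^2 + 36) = (h^2 + 6*h - 7)/(h^2 - 4*h - 12)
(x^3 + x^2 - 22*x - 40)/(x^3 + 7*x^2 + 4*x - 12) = (x^2 - x - 20)/(x^2 + 5*x - 6)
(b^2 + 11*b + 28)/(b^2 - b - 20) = (b + 7)/(b - 5)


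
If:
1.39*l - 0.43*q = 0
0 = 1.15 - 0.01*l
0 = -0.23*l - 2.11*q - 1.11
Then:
No Solution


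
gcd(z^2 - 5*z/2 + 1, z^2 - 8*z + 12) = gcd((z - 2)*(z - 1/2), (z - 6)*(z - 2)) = z - 2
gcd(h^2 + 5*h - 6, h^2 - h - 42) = h + 6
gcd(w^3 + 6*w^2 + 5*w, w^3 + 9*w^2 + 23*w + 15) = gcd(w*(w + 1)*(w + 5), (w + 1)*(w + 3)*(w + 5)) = w^2 + 6*w + 5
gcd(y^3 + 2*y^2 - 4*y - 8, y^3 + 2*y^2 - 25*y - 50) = y + 2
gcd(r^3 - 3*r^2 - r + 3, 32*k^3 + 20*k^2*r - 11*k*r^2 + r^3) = 1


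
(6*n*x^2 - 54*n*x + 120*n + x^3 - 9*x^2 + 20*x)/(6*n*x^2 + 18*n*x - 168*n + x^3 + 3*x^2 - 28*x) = (x - 5)/(x + 7)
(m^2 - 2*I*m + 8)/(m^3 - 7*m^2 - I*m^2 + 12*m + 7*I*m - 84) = (m + 2*I)/(m^2 + m*(-7 + 3*I) - 21*I)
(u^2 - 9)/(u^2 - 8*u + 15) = (u + 3)/(u - 5)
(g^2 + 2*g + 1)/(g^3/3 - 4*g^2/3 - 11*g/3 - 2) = 3/(g - 6)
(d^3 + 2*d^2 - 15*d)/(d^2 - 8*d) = (d^2 + 2*d - 15)/(d - 8)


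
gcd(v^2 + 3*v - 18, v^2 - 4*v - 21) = 1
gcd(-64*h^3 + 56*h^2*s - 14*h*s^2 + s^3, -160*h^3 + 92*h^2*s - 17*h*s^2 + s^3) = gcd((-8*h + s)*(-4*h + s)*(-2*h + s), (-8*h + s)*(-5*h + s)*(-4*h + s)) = 32*h^2 - 12*h*s + s^2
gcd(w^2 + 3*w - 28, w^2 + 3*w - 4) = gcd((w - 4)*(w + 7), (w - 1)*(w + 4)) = 1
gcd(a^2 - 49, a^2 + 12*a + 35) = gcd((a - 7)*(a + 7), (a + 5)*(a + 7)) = a + 7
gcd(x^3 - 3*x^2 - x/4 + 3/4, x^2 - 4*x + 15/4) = 1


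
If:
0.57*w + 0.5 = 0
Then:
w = -0.88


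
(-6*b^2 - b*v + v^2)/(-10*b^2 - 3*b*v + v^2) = (-3*b + v)/(-5*b + v)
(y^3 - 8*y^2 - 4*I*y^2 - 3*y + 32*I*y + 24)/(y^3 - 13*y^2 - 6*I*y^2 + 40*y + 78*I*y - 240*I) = (y^2 - 4*I*y - 3)/(y^2 - y*(5 + 6*I) + 30*I)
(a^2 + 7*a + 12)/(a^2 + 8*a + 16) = (a + 3)/(a + 4)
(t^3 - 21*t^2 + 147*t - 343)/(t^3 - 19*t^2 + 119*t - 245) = (t - 7)/(t - 5)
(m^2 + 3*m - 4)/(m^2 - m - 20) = (m - 1)/(m - 5)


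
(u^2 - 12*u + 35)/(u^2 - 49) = (u - 5)/(u + 7)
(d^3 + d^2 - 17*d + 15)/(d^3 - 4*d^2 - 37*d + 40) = (d - 3)/(d - 8)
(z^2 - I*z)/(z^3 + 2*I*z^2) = (z - I)/(z*(z + 2*I))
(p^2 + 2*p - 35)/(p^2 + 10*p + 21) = (p - 5)/(p + 3)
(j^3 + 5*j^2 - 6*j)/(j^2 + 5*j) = (j^2 + 5*j - 6)/(j + 5)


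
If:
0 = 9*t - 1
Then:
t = 1/9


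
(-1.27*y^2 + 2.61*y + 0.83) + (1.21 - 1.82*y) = -1.27*y^2 + 0.79*y + 2.04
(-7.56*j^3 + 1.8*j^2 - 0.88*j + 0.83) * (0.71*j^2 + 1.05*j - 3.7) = -5.3676*j^5 - 6.66*j^4 + 29.2372*j^3 - 6.9947*j^2 + 4.1275*j - 3.071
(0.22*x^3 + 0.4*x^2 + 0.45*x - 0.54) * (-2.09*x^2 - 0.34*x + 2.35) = -0.4598*x^5 - 0.9108*x^4 - 0.5595*x^3 + 1.9156*x^2 + 1.2411*x - 1.269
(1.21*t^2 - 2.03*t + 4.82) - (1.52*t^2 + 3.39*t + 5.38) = -0.31*t^2 - 5.42*t - 0.56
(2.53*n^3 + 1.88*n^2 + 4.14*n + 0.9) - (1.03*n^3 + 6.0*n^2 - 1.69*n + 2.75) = 1.5*n^3 - 4.12*n^2 + 5.83*n - 1.85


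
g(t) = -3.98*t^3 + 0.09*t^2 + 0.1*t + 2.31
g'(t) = -11.94*t^2 + 0.18*t + 0.1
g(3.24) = -131.79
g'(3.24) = -124.66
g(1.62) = -14.21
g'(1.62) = -30.94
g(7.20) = -1477.83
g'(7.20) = -617.57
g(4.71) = -411.08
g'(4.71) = -263.93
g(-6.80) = 1257.23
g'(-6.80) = -553.23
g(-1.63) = 19.62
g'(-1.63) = -31.92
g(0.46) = 1.99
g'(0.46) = -2.34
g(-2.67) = 78.44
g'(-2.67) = -85.50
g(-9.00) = 2910.12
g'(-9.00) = -968.66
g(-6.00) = 864.63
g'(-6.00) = -430.82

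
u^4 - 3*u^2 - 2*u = u*(u - 2)*(u + 1)^2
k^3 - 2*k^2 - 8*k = k*(k - 4)*(k + 2)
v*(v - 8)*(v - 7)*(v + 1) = v^4 - 14*v^3 + 41*v^2 + 56*v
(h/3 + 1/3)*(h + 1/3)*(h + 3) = h^3/3 + 13*h^2/9 + 13*h/9 + 1/3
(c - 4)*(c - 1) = c^2 - 5*c + 4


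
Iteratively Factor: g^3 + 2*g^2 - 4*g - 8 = (g + 2)*(g^2 - 4) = (g - 2)*(g + 2)*(g + 2)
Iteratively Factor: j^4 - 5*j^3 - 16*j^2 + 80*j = (j + 4)*(j^3 - 9*j^2 + 20*j) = (j - 5)*(j + 4)*(j^2 - 4*j) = j*(j - 5)*(j + 4)*(j - 4)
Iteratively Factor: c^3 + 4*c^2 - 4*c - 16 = (c + 2)*(c^2 + 2*c - 8) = (c - 2)*(c + 2)*(c + 4)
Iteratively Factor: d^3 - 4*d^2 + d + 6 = (d + 1)*(d^2 - 5*d + 6) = (d - 3)*(d + 1)*(d - 2)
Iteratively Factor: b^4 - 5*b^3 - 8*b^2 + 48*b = (b + 3)*(b^3 - 8*b^2 + 16*b) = (b - 4)*(b + 3)*(b^2 - 4*b) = b*(b - 4)*(b + 3)*(b - 4)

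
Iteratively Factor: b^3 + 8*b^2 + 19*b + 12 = (b + 3)*(b^2 + 5*b + 4) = (b + 3)*(b + 4)*(b + 1)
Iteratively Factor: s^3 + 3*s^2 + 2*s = (s + 1)*(s^2 + 2*s) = s*(s + 1)*(s + 2)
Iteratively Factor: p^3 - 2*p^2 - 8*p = (p)*(p^2 - 2*p - 8) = p*(p - 4)*(p + 2)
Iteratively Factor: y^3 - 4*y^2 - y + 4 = (y + 1)*(y^2 - 5*y + 4) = (y - 4)*(y + 1)*(y - 1)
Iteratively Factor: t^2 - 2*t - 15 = (t + 3)*(t - 5)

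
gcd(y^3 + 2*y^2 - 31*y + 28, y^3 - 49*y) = y + 7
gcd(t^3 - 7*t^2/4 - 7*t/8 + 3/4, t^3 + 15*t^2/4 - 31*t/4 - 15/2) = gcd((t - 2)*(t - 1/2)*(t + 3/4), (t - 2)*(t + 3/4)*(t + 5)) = t^2 - 5*t/4 - 3/2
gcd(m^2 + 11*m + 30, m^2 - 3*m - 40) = m + 5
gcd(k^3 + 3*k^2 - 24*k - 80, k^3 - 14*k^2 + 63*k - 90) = k - 5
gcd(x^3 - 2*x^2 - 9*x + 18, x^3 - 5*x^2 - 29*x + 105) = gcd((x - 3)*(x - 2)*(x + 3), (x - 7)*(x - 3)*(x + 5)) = x - 3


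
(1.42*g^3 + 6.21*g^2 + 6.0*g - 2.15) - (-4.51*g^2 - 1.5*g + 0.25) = 1.42*g^3 + 10.72*g^2 + 7.5*g - 2.4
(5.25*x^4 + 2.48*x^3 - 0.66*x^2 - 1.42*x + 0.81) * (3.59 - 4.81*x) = -25.2525*x^5 + 6.9187*x^4 + 12.0778*x^3 + 4.4608*x^2 - 8.9939*x + 2.9079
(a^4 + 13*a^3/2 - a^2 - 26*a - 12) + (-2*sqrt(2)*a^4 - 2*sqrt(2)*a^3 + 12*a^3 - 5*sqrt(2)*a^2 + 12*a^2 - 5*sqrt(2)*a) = -2*sqrt(2)*a^4 + a^4 - 2*sqrt(2)*a^3 + 37*a^3/2 - 5*sqrt(2)*a^2 + 11*a^2 - 26*a - 5*sqrt(2)*a - 12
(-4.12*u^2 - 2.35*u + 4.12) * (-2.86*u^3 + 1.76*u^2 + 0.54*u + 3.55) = 11.7832*u^5 - 0.5302*u^4 - 18.144*u^3 - 8.6438*u^2 - 6.1177*u + 14.626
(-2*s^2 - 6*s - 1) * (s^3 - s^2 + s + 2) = -2*s^5 - 4*s^4 + 3*s^3 - 9*s^2 - 13*s - 2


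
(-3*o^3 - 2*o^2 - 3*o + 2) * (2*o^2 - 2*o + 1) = -6*o^5 + 2*o^4 - 5*o^3 + 8*o^2 - 7*o + 2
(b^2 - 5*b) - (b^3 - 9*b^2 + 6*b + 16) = -b^3 + 10*b^2 - 11*b - 16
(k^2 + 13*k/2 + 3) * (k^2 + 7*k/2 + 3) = k^4 + 10*k^3 + 115*k^2/4 + 30*k + 9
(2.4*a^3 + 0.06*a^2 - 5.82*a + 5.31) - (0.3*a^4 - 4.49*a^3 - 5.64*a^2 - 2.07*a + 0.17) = -0.3*a^4 + 6.89*a^3 + 5.7*a^2 - 3.75*a + 5.14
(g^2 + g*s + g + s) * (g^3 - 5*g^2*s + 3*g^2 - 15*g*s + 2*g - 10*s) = g^5 - 4*g^4*s + 4*g^4 - 5*g^3*s^2 - 16*g^3*s + 5*g^3 - 20*g^2*s^2 - 20*g^2*s + 2*g^2 - 25*g*s^2 - 8*g*s - 10*s^2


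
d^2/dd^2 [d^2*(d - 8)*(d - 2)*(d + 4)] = 20*d^3 - 72*d^2 - 144*d + 128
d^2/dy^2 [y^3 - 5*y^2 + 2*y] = 6*y - 10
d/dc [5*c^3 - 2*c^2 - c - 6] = 15*c^2 - 4*c - 1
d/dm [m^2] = 2*m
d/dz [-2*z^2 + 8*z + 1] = 8 - 4*z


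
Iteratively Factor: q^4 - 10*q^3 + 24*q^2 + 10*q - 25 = (q - 5)*(q^3 - 5*q^2 - q + 5) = (q - 5)*(q - 1)*(q^2 - 4*q - 5) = (q - 5)*(q - 1)*(q + 1)*(q - 5)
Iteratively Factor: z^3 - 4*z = (z)*(z^2 - 4) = z*(z - 2)*(z + 2)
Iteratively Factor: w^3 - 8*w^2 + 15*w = (w)*(w^2 - 8*w + 15) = w*(w - 5)*(w - 3)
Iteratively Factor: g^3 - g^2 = (g - 1)*(g^2) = g*(g - 1)*(g)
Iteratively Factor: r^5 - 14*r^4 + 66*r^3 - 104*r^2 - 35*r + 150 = (r + 1)*(r^4 - 15*r^3 + 81*r^2 - 185*r + 150) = (r - 2)*(r + 1)*(r^3 - 13*r^2 + 55*r - 75) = (r - 5)*(r - 2)*(r + 1)*(r^2 - 8*r + 15) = (r - 5)^2*(r - 2)*(r + 1)*(r - 3)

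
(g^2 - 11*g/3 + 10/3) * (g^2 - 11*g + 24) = g^4 - 44*g^3/3 + 203*g^2/3 - 374*g/3 + 80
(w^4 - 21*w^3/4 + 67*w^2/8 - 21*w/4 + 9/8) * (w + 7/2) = w^5 - 7*w^4/4 - 10*w^3 + 385*w^2/16 - 69*w/4 + 63/16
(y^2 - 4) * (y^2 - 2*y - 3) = y^4 - 2*y^3 - 7*y^2 + 8*y + 12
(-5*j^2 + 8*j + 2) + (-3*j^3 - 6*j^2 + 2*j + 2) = -3*j^3 - 11*j^2 + 10*j + 4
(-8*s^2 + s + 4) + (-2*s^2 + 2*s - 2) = -10*s^2 + 3*s + 2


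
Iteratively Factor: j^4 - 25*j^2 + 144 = (j - 3)*(j^3 + 3*j^2 - 16*j - 48) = (j - 3)*(j + 3)*(j^2 - 16) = (j - 4)*(j - 3)*(j + 3)*(j + 4)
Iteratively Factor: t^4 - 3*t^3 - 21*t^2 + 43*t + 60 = (t - 5)*(t^3 + 2*t^2 - 11*t - 12) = (t - 5)*(t + 1)*(t^2 + t - 12) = (t - 5)*(t - 3)*(t + 1)*(t + 4)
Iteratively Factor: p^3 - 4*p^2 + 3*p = (p)*(p^2 - 4*p + 3) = p*(p - 3)*(p - 1)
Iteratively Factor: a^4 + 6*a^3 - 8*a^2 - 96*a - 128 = (a + 4)*(a^3 + 2*a^2 - 16*a - 32) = (a + 4)^2*(a^2 - 2*a - 8) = (a - 4)*(a + 4)^2*(a + 2)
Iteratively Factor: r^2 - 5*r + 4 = (r - 4)*(r - 1)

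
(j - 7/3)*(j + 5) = j^2 + 8*j/3 - 35/3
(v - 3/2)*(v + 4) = v^2 + 5*v/2 - 6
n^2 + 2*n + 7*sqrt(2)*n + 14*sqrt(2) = (n + 2)*(n + 7*sqrt(2))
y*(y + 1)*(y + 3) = y^3 + 4*y^2 + 3*y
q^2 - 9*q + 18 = (q - 6)*(q - 3)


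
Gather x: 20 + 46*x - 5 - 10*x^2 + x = -10*x^2 + 47*x + 15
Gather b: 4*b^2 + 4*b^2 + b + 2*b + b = 8*b^2 + 4*b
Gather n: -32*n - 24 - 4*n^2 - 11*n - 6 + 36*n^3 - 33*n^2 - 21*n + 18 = 36*n^3 - 37*n^2 - 64*n - 12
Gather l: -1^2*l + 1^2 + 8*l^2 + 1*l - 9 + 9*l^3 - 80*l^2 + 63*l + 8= 9*l^3 - 72*l^2 + 63*l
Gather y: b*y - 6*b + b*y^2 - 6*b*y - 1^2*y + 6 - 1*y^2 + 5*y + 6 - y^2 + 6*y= -6*b + y^2*(b - 2) + y*(10 - 5*b) + 12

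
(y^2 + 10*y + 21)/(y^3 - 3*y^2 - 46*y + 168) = (y + 3)/(y^2 - 10*y + 24)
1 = 1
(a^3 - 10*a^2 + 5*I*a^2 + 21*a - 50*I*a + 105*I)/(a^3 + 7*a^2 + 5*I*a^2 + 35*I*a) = (a^2 - 10*a + 21)/(a*(a + 7))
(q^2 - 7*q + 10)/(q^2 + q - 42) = (q^2 - 7*q + 10)/(q^2 + q - 42)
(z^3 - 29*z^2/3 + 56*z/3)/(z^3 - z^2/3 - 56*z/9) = 3*(z - 7)/(3*z + 7)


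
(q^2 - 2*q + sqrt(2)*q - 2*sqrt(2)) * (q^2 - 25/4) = q^4 - 2*q^3 + sqrt(2)*q^3 - 25*q^2/4 - 2*sqrt(2)*q^2 - 25*sqrt(2)*q/4 + 25*q/2 + 25*sqrt(2)/2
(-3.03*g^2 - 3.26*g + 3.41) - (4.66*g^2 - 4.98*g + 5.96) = -7.69*g^2 + 1.72*g - 2.55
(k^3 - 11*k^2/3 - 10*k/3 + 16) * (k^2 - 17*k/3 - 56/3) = k^5 - 28*k^4/3 - 11*k^3/9 + 310*k^2/3 - 256*k/9 - 896/3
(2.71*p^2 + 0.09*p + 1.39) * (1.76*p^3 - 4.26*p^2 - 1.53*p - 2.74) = 4.7696*p^5 - 11.3862*p^4 - 2.0833*p^3 - 13.4845*p^2 - 2.3733*p - 3.8086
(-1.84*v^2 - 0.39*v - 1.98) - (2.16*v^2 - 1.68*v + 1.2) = -4.0*v^2 + 1.29*v - 3.18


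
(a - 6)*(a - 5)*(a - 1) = a^3 - 12*a^2 + 41*a - 30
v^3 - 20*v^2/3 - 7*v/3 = v*(v - 7)*(v + 1/3)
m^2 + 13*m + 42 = (m + 6)*(m + 7)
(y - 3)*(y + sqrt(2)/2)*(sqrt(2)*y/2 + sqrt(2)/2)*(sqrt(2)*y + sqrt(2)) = y^4 - y^3 + sqrt(2)*y^3/2 - 5*y^2 - sqrt(2)*y^2/2 - 5*sqrt(2)*y/2 - 3*y - 3*sqrt(2)/2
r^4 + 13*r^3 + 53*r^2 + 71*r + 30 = (r + 1)^2*(r + 5)*(r + 6)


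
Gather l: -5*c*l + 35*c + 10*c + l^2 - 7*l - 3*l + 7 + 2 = 45*c + l^2 + l*(-5*c - 10) + 9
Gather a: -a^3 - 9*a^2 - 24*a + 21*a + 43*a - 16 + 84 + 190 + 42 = -a^3 - 9*a^2 + 40*a + 300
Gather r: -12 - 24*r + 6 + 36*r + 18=12*r + 12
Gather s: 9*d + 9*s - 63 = 9*d + 9*s - 63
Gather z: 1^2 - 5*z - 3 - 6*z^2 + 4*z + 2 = -6*z^2 - z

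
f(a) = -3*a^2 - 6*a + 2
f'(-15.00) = 84.00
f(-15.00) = -583.00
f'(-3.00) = 12.00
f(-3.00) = -7.00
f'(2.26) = -19.56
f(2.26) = -26.88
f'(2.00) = -18.00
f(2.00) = -22.00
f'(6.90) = -47.40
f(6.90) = -182.23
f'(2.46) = -20.76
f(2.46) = -30.91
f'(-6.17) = 31.02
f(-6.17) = -75.19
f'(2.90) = -23.40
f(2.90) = -40.63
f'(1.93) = -17.58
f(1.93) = -20.75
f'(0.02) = -6.12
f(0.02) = 1.88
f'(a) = -6*a - 6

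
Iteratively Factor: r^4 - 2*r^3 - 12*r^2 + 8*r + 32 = (r + 2)*(r^3 - 4*r^2 - 4*r + 16) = (r - 2)*(r + 2)*(r^2 - 2*r - 8) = (r - 2)*(r + 2)^2*(r - 4)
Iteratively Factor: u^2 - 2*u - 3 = (u + 1)*(u - 3)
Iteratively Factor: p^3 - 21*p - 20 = (p + 1)*(p^2 - p - 20) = (p + 1)*(p + 4)*(p - 5)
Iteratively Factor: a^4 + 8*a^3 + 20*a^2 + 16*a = (a + 2)*(a^3 + 6*a^2 + 8*a) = (a + 2)*(a + 4)*(a^2 + 2*a) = a*(a + 2)*(a + 4)*(a + 2)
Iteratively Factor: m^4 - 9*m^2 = (m)*(m^3 - 9*m) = m*(m + 3)*(m^2 - 3*m) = m*(m - 3)*(m + 3)*(m)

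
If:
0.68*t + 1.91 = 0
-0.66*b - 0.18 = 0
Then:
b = -0.27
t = -2.81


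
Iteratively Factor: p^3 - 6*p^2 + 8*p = (p - 2)*(p^2 - 4*p) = (p - 4)*(p - 2)*(p)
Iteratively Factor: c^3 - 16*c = (c)*(c^2 - 16) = c*(c - 4)*(c + 4)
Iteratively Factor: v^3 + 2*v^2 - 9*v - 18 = (v + 3)*(v^2 - v - 6) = (v + 2)*(v + 3)*(v - 3)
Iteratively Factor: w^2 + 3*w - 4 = (w + 4)*(w - 1)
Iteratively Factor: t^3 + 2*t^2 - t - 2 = (t + 2)*(t^2 - 1) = (t + 1)*(t + 2)*(t - 1)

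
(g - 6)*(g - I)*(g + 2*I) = g^3 - 6*g^2 + I*g^2 + 2*g - 6*I*g - 12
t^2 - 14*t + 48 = (t - 8)*(t - 6)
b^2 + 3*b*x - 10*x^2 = (b - 2*x)*(b + 5*x)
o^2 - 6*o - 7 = (o - 7)*(o + 1)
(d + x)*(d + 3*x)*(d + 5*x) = d^3 + 9*d^2*x + 23*d*x^2 + 15*x^3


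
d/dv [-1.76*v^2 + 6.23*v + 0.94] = 6.23 - 3.52*v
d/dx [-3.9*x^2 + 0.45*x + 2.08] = 0.45 - 7.8*x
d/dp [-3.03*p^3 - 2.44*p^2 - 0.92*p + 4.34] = -9.09*p^2 - 4.88*p - 0.92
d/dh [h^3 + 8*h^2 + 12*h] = 3*h^2 + 16*h + 12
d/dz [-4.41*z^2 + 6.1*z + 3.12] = 6.1 - 8.82*z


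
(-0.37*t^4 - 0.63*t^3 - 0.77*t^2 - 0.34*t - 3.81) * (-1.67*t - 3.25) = 0.6179*t^5 + 2.2546*t^4 + 3.3334*t^3 + 3.0703*t^2 + 7.4677*t + 12.3825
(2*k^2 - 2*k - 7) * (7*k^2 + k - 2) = 14*k^4 - 12*k^3 - 55*k^2 - 3*k + 14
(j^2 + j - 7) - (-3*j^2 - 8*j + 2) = 4*j^2 + 9*j - 9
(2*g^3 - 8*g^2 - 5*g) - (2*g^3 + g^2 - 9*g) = -9*g^2 + 4*g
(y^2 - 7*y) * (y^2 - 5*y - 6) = y^4 - 12*y^3 + 29*y^2 + 42*y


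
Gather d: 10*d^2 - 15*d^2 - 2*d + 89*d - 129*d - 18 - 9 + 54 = -5*d^2 - 42*d + 27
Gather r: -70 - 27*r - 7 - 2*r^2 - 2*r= -2*r^2 - 29*r - 77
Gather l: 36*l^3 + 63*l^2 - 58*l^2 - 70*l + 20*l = 36*l^3 + 5*l^2 - 50*l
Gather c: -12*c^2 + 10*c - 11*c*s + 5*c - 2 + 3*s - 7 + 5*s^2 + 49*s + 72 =-12*c^2 + c*(15 - 11*s) + 5*s^2 + 52*s + 63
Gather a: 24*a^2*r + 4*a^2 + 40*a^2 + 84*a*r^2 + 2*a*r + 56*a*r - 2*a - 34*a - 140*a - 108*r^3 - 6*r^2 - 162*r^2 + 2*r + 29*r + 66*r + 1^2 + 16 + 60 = a^2*(24*r + 44) + a*(84*r^2 + 58*r - 176) - 108*r^3 - 168*r^2 + 97*r + 77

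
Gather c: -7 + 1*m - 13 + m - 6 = 2*m - 26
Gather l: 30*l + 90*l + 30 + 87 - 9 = 120*l + 108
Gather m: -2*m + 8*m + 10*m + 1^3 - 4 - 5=16*m - 8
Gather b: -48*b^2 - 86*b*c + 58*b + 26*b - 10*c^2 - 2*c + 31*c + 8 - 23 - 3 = -48*b^2 + b*(84 - 86*c) - 10*c^2 + 29*c - 18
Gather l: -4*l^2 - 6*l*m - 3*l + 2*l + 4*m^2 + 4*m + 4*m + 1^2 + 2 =-4*l^2 + l*(-6*m - 1) + 4*m^2 + 8*m + 3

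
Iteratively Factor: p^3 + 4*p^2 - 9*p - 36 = (p + 3)*(p^2 + p - 12) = (p + 3)*(p + 4)*(p - 3)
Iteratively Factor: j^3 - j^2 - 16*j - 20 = (j + 2)*(j^2 - 3*j - 10) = (j + 2)^2*(j - 5)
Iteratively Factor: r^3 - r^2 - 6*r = (r - 3)*(r^2 + 2*r) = (r - 3)*(r + 2)*(r)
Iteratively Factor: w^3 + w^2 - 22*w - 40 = (w - 5)*(w^2 + 6*w + 8) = (w - 5)*(w + 4)*(w + 2)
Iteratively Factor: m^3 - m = (m)*(m^2 - 1) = m*(m - 1)*(m + 1)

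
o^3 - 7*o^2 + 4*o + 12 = (o - 6)*(o - 2)*(o + 1)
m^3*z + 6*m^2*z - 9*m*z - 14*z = (m - 2)*(m + 7)*(m*z + z)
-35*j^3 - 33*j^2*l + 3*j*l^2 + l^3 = (-5*j + l)*(j + l)*(7*j + l)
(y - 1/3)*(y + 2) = y^2 + 5*y/3 - 2/3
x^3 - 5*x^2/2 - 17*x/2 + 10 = (x - 4)*(x - 1)*(x + 5/2)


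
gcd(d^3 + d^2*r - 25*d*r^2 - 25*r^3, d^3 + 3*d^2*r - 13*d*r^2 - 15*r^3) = d^2 + 6*d*r + 5*r^2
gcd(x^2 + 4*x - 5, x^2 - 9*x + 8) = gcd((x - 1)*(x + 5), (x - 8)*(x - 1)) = x - 1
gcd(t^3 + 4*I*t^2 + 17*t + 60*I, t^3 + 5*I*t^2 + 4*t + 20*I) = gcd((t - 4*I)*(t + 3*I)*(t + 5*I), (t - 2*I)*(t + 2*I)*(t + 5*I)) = t + 5*I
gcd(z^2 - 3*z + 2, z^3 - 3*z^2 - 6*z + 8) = z - 1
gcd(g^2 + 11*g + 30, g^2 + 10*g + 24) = g + 6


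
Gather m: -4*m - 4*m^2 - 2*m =-4*m^2 - 6*m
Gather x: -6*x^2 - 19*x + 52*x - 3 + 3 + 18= -6*x^2 + 33*x + 18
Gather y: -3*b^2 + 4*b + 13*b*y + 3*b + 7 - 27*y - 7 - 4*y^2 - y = -3*b^2 + 7*b - 4*y^2 + y*(13*b - 28)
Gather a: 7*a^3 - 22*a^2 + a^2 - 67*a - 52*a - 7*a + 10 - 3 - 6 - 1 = 7*a^3 - 21*a^2 - 126*a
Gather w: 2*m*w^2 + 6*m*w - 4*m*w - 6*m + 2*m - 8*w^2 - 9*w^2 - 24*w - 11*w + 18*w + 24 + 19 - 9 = -4*m + w^2*(2*m - 17) + w*(2*m - 17) + 34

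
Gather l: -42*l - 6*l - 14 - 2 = -48*l - 16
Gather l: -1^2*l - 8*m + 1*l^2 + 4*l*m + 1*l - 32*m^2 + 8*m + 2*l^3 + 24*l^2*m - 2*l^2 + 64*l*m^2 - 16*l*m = 2*l^3 + l^2*(24*m - 1) + l*(64*m^2 - 12*m) - 32*m^2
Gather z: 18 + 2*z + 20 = 2*z + 38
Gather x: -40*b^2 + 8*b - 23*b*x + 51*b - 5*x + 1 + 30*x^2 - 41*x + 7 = -40*b^2 + 59*b + 30*x^2 + x*(-23*b - 46) + 8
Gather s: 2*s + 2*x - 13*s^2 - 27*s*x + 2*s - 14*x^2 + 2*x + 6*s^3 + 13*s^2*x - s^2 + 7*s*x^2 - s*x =6*s^3 + s^2*(13*x - 14) + s*(7*x^2 - 28*x + 4) - 14*x^2 + 4*x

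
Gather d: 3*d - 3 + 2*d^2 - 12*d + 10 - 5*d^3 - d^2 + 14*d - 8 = -5*d^3 + d^2 + 5*d - 1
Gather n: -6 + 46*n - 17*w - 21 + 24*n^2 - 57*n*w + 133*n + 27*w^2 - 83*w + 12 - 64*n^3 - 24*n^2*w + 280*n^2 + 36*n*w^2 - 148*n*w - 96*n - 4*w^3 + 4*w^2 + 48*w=-64*n^3 + n^2*(304 - 24*w) + n*(36*w^2 - 205*w + 83) - 4*w^3 + 31*w^2 - 52*w - 15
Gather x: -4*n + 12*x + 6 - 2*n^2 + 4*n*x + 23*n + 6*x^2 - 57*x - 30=-2*n^2 + 19*n + 6*x^2 + x*(4*n - 45) - 24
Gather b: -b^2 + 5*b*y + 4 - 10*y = -b^2 + 5*b*y - 10*y + 4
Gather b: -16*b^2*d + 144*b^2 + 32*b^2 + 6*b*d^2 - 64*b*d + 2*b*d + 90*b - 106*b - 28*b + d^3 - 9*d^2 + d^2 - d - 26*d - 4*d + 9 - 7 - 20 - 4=b^2*(176 - 16*d) + b*(6*d^2 - 62*d - 44) + d^3 - 8*d^2 - 31*d - 22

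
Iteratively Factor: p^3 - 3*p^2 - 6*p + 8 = (p + 2)*(p^2 - 5*p + 4) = (p - 1)*(p + 2)*(p - 4)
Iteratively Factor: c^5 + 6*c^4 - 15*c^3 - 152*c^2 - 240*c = (c - 5)*(c^4 + 11*c^3 + 40*c^2 + 48*c) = c*(c - 5)*(c^3 + 11*c^2 + 40*c + 48) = c*(c - 5)*(c + 4)*(c^2 + 7*c + 12) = c*(c - 5)*(c + 3)*(c + 4)*(c + 4)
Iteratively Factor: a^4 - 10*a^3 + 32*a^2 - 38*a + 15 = (a - 5)*(a^3 - 5*a^2 + 7*a - 3) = (a - 5)*(a - 3)*(a^2 - 2*a + 1) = (a - 5)*(a - 3)*(a - 1)*(a - 1)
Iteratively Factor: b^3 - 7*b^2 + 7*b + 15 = (b - 3)*(b^2 - 4*b - 5) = (b - 5)*(b - 3)*(b + 1)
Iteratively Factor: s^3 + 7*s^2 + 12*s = (s + 4)*(s^2 + 3*s) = (s + 3)*(s + 4)*(s)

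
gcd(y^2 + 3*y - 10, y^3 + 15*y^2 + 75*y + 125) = y + 5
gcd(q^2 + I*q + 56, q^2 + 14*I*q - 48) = q + 8*I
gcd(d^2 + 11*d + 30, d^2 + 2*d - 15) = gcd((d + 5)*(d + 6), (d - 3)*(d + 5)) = d + 5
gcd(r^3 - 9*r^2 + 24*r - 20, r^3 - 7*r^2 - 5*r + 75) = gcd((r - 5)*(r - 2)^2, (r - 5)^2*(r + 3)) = r - 5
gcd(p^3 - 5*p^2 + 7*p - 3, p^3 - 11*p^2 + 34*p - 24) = p - 1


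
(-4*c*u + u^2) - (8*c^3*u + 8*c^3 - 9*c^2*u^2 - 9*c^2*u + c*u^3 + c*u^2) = -8*c^3*u - 8*c^3 + 9*c^2*u^2 + 9*c^2*u - c*u^3 - c*u^2 - 4*c*u + u^2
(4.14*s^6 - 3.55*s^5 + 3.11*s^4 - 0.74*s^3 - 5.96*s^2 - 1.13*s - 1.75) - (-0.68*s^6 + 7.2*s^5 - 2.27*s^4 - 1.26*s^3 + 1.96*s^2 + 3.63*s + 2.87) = 4.82*s^6 - 10.75*s^5 + 5.38*s^4 + 0.52*s^3 - 7.92*s^2 - 4.76*s - 4.62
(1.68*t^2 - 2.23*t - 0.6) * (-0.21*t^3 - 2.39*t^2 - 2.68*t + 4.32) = -0.3528*t^5 - 3.5469*t^4 + 0.9533*t^3 + 14.668*t^2 - 8.0256*t - 2.592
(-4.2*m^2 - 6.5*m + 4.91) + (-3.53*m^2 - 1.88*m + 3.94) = -7.73*m^2 - 8.38*m + 8.85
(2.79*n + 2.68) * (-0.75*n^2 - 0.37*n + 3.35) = -2.0925*n^3 - 3.0423*n^2 + 8.3549*n + 8.978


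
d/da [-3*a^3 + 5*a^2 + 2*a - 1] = -9*a^2 + 10*a + 2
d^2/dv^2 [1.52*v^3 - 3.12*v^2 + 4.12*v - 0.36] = 9.12*v - 6.24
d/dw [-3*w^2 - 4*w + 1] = -6*w - 4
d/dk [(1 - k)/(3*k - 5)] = 2/(3*k - 5)^2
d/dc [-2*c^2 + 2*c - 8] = 2 - 4*c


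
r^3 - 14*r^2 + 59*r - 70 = (r - 7)*(r - 5)*(r - 2)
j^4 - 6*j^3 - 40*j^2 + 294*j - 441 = (j - 7)*(j - 3)^2*(j + 7)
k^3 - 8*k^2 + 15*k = k*(k - 5)*(k - 3)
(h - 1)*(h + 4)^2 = h^3 + 7*h^2 + 8*h - 16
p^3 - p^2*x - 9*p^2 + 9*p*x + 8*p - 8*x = (p - 8)*(p - 1)*(p - x)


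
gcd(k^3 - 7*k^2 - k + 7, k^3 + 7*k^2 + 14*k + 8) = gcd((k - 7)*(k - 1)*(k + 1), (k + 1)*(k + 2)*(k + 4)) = k + 1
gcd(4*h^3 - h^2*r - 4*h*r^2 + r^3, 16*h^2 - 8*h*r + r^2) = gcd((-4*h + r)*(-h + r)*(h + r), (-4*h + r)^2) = -4*h + r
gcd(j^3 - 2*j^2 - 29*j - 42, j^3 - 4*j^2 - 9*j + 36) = j + 3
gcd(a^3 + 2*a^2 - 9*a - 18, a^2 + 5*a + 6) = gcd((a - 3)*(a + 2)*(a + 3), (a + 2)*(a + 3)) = a^2 + 5*a + 6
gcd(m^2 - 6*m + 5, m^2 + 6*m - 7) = m - 1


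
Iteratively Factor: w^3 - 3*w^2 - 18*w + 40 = (w - 2)*(w^2 - w - 20) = (w - 2)*(w + 4)*(w - 5)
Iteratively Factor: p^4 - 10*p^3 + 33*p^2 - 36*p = (p - 3)*(p^3 - 7*p^2 + 12*p) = (p - 4)*(p - 3)*(p^2 - 3*p) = (p - 4)*(p - 3)^2*(p)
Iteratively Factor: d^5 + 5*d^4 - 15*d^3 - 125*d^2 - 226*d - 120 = (d + 3)*(d^4 + 2*d^3 - 21*d^2 - 62*d - 40) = (d + 3)*(d + 4)*(d^3 - 2*d^2 - 13*d - 10) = (d - 5)*(d + 3)*(d + 4)*(d^2 + 3*d + 2) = (d - 5)*(d + 2)*(d + 3)*(d + 4)*(d + 1)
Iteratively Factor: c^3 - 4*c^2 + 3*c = (c - 1)*(c^2 - 3*c) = c*(c - 1)*(c - 3)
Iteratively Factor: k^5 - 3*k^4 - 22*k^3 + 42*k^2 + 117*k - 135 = (k - 1)*(k^4 - 2*k^3 - 24*k^2 + 18*k + 135) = (k - 5)*(k - 1)*(k^3 + 3*k^2 - 9*k - 27) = (k - 5)*(k - 1)*(k + 3)*(k^2 - 9) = (k - 5)*(k - 3)*(k - 1)*(k + 3)*(k + 3)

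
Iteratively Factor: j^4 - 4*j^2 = (j)*(j^3 - 4*j) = j^2*(j^2 - 4) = j^2*(j - 2)*(j + 2)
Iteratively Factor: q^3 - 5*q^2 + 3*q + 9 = (q - 3)*(q^2 - 2*q - 3) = (q - 3)^2*(q + 1)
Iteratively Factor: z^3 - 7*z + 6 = (z + 3)*(z^2 - 3*z + 2) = (z - 1)*(z + 3)*(z - 2)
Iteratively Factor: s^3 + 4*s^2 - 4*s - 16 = (s + 4)*(s^2 - 4) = (s - 2)*(s + 4)*(s + 2)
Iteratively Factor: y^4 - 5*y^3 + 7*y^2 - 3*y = (y - 1)*(y^3 - 4*y^2 + 3*y) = (y - 3)*(y - 1)*(y^2 - y) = y*(y - 3)*(y - 1)*(y - 1)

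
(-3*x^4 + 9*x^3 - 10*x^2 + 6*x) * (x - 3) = -3*x^5 + 18*x^4 - 37*x^3 + 36*x^2 - 18*x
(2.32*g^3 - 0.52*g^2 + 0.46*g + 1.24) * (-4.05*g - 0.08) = -9.396*g^4 + 1.9204*g^3 - 1.8214*g^2 - 5.0588*g - 0.0992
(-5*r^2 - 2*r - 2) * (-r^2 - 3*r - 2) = 5*r^4 + 17*r^3 + 18*r^2 + 10*r + 4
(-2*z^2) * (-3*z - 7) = 6*z^3 + 14*z^2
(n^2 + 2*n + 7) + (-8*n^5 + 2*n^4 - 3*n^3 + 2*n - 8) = -8*n^5 + 2*n^4 - 3*n^3 + n^2 + 4*n - 1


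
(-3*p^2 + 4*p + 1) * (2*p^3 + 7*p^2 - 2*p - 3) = -6*p^5 - 13*p^4 + 36*p^3 + 8*p^2 - 14*p - 3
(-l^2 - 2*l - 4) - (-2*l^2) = l^2 - 2*l - 4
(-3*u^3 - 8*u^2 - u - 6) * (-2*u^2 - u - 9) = 6*u^5 + 19*u^4 + 37*u^3 + 85*u^2 + 15*u + 54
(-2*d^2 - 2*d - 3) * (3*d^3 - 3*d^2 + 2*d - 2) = -6*d^5 - 7*d^3 + 9*d^2 - 2*d + 6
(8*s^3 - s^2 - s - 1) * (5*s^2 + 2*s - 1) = 40*s^5 + 11*s^4 - 15*s^3 - 6*s^2 - s + 1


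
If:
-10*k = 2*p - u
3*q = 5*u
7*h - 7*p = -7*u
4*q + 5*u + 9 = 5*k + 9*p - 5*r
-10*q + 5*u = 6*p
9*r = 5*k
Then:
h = 4293/4549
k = -3564/22745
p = 2835/4549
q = -2430/4549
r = -396/4549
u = -1458/4549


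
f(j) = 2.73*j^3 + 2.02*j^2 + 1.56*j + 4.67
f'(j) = 8.19*j^2 + 4.04*j + 1.56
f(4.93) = 388.57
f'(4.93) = 220.53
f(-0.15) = 4.47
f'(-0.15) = 1.14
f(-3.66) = -107.83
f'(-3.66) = 96.48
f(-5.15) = -322.68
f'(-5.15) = 197.97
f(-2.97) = -53.67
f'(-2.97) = 61.80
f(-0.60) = 3.87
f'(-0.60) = 2.08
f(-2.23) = -19.04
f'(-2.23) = 33.28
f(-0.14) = 4.48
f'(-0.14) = 1.15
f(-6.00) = -521.65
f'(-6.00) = 272.16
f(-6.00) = -521.65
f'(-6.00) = 272.16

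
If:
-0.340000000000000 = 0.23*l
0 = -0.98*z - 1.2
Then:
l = -1.48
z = -1.22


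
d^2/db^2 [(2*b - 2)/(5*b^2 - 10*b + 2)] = 20*(3*(1 - b)*(5*b^2 - 10*b + 2) + 20*(b - 1)^3)/(5*b^2 - 10*b + 2)^3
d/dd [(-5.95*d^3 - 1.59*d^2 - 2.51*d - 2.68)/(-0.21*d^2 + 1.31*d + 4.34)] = (1.2495*d^4 - 15.589*d^3 - 80.079*d^2 - 14.9268*d - 7.3826)/(0.0441*d^4 - 0.5502*d^3 - 0.1067*d^2 + 11.3708*d + 18.8356)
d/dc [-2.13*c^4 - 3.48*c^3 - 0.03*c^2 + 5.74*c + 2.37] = -8.52*c^3 - 10.44*c^2 - 0.06*c + 5.74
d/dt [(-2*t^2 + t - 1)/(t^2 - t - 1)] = (t^2 + 6*t - 2)/(t^4 - 2*t^3 - t^2 + 2*t + 1)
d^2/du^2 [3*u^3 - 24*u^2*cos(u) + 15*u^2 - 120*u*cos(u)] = 24*u^2*cos(u) + 96*u*sin(u) + 120*u*cos(u) + 18*u + 240*sin(u) - 48*cos(u) + 30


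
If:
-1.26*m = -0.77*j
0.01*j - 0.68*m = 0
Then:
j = 0.00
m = 0.00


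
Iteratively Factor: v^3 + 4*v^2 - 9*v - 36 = (v - 3)*(v^2 + 7*v + 12) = (v - 3)*(v + 4)*(v + 3)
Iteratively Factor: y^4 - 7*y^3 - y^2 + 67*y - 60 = (y + 3)*(y^3 - 10*y^2 + 29*y - 20) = (y - 4)*(y + 3)*(y^2 - 6*y + 5) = (y - 5)*(y - 4)*(y + 3)*(y - 1)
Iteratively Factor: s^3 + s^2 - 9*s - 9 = (s + 3)*(s^2 - 2*s - 3) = (s + 1)*(s + 3)*(s - 3)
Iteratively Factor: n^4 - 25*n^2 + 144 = (n - 3)*(n^3 + 3*n^2 - 16*n - 48) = (n - 3)*(n + 3)*(n^2 - 16) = (n - 3)*(n + 3)*(n + 4)*(n - 4)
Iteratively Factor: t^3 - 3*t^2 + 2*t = (t - 1)*(t^2 - 2*t) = t*(t - 1)*(t - 2)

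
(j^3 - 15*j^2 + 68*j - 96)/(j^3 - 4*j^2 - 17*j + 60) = (j^2 - 12*j + 32)/(j^2 - j - 20)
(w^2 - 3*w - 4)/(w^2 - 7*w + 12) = (w + 1)/(w - 3)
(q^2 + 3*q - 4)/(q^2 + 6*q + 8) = (q - 1)/(q + 2)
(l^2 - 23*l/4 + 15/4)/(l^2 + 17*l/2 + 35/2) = (4*l^2 - 23*l + 15)/(2*(2*l^2 + 17*l + 35))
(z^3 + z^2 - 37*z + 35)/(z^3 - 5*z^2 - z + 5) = (z + 7)/(z + 1)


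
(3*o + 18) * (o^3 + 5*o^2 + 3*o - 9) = 3*o^4 + 33*o^3 + 99*o^2 + 27*o - 162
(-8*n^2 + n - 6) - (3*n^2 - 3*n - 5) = -11*n^2 + 4*n - 1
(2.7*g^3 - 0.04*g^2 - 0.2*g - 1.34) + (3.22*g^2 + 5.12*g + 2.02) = 2.7*g^3 + 3.18*g^2 + 4.92*g + 0.68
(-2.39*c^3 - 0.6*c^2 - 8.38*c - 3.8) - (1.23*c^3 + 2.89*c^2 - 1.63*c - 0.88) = -3.62*c^3 - 3.49*c^2 - 6.75*c - 2.92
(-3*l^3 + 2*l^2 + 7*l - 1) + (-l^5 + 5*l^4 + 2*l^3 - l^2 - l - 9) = -l^5 + 5*l^4 - l^3 + l^2 + 6*l - 10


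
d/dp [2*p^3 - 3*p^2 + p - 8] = 6*p^2 - 6*p + 1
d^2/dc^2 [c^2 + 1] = 2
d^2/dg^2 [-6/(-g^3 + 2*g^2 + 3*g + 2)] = 12*((2 - 3*g)*(-g^3 + 2*g^2 + 3*g + 2) - (-3*g^2 + 4*g + 3)^2)/(-g^3 + 2*g^2 + 3*g + 2)^3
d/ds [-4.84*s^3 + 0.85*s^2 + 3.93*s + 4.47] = -14.52*s^2 + 1.7*s + 3.93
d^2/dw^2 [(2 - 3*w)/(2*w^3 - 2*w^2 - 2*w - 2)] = ((3*w - 2)*(-3*w^2 + 2*w + 1)^2 + (9*w^2 - 6*w + (3*w - 2)*(3*w - 1) - 3)*(-w^3 + w^2 + w + 1))/(-w^3 + w^2 + w + 1)^3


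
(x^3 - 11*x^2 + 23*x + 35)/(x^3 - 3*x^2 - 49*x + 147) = (x^2 - 4*x - 5)/(x^2 + 4*x - 21)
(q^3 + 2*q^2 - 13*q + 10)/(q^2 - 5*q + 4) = (q^2 + 3*q - 10)/(q - 4)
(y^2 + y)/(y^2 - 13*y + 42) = y*(y + 1)/(y^2 - 13*y + 42)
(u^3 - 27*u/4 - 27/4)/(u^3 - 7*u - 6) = (-4*u^3 + 27*u + 27)/(4*(-u^3 + 7*u + 6))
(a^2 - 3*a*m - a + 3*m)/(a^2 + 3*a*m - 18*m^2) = (a - 1)/(a + 6*m)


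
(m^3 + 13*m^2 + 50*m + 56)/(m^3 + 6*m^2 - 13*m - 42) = (m + 4)/(m - 3)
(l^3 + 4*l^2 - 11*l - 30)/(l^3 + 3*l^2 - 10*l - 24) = (l + 5)/(l + 4)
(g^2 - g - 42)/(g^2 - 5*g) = (g^2 - g - 42)/(g*(g - 5))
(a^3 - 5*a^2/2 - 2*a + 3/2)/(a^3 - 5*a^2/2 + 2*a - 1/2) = (a^2 - 2*a - 3)/(a^2 - 2*a + 1)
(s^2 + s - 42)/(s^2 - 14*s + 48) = (s + 7)/(s - 8)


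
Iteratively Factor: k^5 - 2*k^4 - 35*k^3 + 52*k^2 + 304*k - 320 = (k - 1)*(k^4 - k^3 - 36*k^2 + 16*k + 320) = (k - 4)*(k - 1)*(k^3 + 3*k^2 - 24*k - 80) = (k - 4)*(k - 1)*(k + 4)*(k^2 - k - 20) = (k - 5)*(k - 4)*(k - 1)*(k + 4)*(k + 4)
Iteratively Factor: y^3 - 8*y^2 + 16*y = (y - 4)*(y^2 - 4*y) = (y - 4)^2*(y)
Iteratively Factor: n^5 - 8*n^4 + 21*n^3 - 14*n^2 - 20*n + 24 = (n - 3)*(n^4 - 5*n^3 + 6*n^2 + 4*n - 8) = (n - 3)*(n - 2)*(n^3 - 3*n^2 + 4) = (n - 3)*(n - 2)^2*(n^2 - n - 2) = (n - 3)*(n - 2)^3*(n + 1)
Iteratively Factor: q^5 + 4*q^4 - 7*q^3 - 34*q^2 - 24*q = (q + 1)*(q^4 + 3*q^3 - 10*q^2 - 24*q) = (q + 1)*(q + 4)*(q^3 - q^2 - 6*q) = (q - 3)*(q + 1)*(q + 4)*(q^2 + 2*q) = (q - 3)*(q + 1)*(q + 2)*(q + 4)*(q)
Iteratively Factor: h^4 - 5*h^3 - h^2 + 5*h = (h + 1)*(h^3 - 6*h^2 + 5*h) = (h - 5)*(h + 1)*(h^2 - h) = h*(h - 5)*(h + 1)*(h - 1)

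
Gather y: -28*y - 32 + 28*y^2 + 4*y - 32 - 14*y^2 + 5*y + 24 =14*y^2 - 19*y - 40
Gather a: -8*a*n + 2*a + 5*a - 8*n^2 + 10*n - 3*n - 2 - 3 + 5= a*(7 - 8*n) - 8*n^2 + 7*n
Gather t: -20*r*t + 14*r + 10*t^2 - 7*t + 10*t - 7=14*r + 10*t^2 + t*(3 - 20*r) - 7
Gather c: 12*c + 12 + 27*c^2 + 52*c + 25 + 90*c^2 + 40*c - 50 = 117*c^2 + 104*c - 13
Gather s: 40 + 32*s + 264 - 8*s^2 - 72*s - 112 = -8*s^2 - 40*s + 192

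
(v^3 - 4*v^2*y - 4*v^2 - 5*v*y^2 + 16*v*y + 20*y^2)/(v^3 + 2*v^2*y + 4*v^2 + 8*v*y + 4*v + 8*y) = (v^3 - 4*v^2*y - 4*v^2 - 5*v*y^2 + 16*v*y + 20*y^2)/(v^3 + 2*v^2*y + 4*v^2 + 8*v*y + 4*v + 8*y)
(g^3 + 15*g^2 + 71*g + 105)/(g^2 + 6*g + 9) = (g^2 + 12*g + 35)/(g + 3)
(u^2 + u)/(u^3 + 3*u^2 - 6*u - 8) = u/(u^2 + 2*u - 8)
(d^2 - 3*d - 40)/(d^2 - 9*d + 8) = (d + 5)/(d - 1)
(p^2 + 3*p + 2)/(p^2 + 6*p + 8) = (p + 1)/(p + 4)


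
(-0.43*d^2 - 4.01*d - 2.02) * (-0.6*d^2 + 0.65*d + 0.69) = 0.258*d^4 + 2.1265*d^3 - 1.6912*d^2 - 4.0799*d - 1.3938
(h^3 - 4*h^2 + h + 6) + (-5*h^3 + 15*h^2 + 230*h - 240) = -4*h^3 + 11*h^2 + 231*h - 234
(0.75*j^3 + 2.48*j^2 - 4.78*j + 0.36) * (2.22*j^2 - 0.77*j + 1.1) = 1.665*j^5 + 4.9281*j^4 - 11.6962*j^3 + 7.2078*j^2 - 5.5352*j + 0.396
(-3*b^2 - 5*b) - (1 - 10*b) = -3*b^2 + 5*b - 1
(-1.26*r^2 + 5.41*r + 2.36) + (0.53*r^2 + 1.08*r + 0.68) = -0.73*r^2 + 6.49*r + 3.04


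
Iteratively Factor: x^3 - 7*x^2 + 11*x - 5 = (x - 5)*(x^2 - 2*x + 1) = (x - 5)*(x - 1)*(x - 1)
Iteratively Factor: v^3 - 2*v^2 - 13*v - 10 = (v - 5)*(v^2 + 3*v + 2) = (v - 5)*(v + 1)*(v + 2)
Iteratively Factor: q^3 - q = (q + 1)*(q^2 - q) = q*(q + 1)*(q - 1)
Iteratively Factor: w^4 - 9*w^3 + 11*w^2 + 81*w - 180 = (w - 3)*(w^3 - 6*w^2 - 7*w + 60) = (w - 5)*(w - 3)*(w^2 - w - 12) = (w - 5)*(w - 4)*(w - 3)*(w + 3)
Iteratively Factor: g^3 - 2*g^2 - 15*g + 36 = (g + 4)*(g^2 - 6*g + 9) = (g - 3)*(g + 4)*(g - 3)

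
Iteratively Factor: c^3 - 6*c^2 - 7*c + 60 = (c + 3)*(c^2 - 9*c + 20) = (c - 5)*(c + 3)*(c - 4)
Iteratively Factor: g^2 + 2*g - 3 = (g - 1)*(g + 3)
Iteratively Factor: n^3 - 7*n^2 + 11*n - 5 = (n - 5)*(n^2 - 2*n + 1) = (n - 5)*(n - 1)*(n - 1)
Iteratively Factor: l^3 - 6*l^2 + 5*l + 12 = (l - 4)*(l^2 - 2*l - 3) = (l - 4)*(l + 1)*(l - 3)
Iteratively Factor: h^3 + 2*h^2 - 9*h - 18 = (h - 3)*(h^2 + 5*h + 6) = (h - 3)*(h + 3)*(h + 2)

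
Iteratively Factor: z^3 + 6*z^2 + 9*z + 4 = (z + 1)*(z^2 + 5*z + 4) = (z + 1)*(z + 4)*(z + 1)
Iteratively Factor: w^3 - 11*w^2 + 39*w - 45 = (w - 5)*(w^2 - 6*w + 9) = (w - 5)*(w - 3)*(w - 3)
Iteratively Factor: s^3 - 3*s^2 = (s)*(s^2 - 3*s) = s*(s - 3)*(s)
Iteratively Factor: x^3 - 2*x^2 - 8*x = (x + 2)*(x^2 - 4*x) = (x - 4)*(x + 2)*(x)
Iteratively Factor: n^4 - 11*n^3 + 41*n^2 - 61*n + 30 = (n - 3)*(n^3 - 8*n^2 + 17*n - 10) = (n - 3)*(n - 1)*(n^2 - 7*n + 10) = (n - 3)*(n - 2)*(n - 1)*(n - 5)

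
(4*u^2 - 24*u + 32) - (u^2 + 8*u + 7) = 3*u^2 - 32*u + 25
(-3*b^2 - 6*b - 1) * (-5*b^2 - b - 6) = 15*b^4 + 33*b^3 + 29*b^2 + 37*b + 6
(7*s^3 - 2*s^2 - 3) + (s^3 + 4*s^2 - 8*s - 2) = 8*s^3 + 2*s^2 - 8*s - 5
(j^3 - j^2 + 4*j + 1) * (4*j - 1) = 4*j^4 - 5*j^3 + 17*j^2 - 1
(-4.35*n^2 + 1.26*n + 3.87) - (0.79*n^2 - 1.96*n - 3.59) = -5.14*n^2 + 3.22*n + 7.46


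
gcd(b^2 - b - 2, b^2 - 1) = b + 1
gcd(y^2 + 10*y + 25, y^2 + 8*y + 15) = y + 5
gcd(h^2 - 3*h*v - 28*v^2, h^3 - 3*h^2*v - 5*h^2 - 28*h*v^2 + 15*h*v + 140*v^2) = -h^2 + 3*h*v + 28*v^2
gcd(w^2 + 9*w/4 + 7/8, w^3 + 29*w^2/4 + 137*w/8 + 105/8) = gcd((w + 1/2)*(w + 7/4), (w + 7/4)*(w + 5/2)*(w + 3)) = w + 7/4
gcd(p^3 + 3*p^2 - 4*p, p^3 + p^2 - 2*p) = p^2 - p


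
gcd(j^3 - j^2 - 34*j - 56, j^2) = 1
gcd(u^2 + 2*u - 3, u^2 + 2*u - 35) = 1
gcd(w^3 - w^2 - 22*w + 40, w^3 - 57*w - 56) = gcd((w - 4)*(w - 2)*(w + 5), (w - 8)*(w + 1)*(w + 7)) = 1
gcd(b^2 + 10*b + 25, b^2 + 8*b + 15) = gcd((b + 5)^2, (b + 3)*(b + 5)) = b + 5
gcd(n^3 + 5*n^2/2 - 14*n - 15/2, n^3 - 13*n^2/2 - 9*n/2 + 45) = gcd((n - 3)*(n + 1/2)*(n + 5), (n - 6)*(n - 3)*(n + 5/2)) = n - 3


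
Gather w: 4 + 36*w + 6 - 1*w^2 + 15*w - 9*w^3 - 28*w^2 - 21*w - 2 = -9*w^3 - 29*w^2 + 30*w + 8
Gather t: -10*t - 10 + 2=-10*t - 8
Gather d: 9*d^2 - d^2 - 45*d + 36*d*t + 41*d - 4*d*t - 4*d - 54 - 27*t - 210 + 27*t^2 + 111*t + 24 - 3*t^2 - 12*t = 8*d^2 + d*(32*t - 8) + 24*t^2 + 72*t - 240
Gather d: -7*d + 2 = 2 - 7*d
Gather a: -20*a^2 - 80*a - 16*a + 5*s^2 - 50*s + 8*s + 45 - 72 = -20*a^2 - 96*a + 5*s^2 - 42*s - 27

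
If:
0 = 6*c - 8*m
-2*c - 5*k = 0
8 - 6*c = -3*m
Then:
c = 32/15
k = -64/75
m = 8/5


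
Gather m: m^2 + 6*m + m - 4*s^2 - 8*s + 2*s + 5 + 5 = m^2 + 7*m - 4*s^2 - 6*s + 10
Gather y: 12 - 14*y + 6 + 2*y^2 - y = 2*y^2 - 15*y + 18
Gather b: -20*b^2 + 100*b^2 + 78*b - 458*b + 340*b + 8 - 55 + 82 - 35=80*b^2 - 40*b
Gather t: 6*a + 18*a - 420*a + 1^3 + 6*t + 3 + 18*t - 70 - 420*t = -396*a - 396*t - 66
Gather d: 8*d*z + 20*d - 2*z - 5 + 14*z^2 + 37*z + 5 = d*(8*z + 20) + 14*z^2 + 35*z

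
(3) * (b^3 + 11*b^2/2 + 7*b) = 3*b^3 + 33*b^2/2 + 21*b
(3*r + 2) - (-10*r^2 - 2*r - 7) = 10*r^2 + 5*r + 9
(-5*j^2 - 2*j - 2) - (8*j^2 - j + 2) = -13*j^2 - j - 4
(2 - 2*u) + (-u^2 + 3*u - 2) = -u^2 + u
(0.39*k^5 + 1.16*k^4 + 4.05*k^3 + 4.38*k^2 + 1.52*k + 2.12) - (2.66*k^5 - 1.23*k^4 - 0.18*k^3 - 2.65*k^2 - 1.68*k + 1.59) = -2.27*k^5 + 2.39*k^4 + 4.23*k^3 + 7.03*k^2 + 3.2*k + 0.53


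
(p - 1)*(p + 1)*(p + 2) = p^3 + 2*p^2 - p - 2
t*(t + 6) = t^2 + 6*t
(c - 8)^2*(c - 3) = c^3 - 19*c^2 + 112*c - 192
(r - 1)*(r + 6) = r^2 + 5*r - 6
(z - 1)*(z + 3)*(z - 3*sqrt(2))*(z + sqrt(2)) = z^4 - 2*sqrt(2)*z^3 + 2*z^3 - 9*z^2 - 4*sqrt(2)*z^2 - 12*z + 6*sqrt(2)*z + 18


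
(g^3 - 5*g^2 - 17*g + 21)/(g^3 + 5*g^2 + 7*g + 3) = (g^2 - 8*g + 7)/(g^2 + 2*g + 1)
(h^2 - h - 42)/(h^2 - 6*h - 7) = (h + 6)/(h + 1)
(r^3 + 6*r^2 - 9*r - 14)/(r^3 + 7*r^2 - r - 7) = (r - 2)/(r - 1)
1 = 1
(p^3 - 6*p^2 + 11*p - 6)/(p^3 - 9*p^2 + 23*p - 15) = (p - 2)/(p - 5)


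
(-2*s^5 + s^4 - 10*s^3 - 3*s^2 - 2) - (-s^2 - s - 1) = -2*s^5 + s^4 - 10*s^3 - 2*s^2 + s - 1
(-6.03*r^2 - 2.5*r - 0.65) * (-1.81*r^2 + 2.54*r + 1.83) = 10.9143*r^4 - 10.7912*r^3 - 16.2084*r^2 - 6.226*r - 1.1895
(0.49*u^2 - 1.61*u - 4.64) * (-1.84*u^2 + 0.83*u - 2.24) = -0.9016*u^4 + 3.3691*u^3 + 6.1037*u^2 - 0.244799999999999*u + 10.3936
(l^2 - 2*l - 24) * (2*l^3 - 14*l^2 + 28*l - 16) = 2*l^5 - 18*l^4 + 8*l^3 + 264*l^2 - 640*l + 384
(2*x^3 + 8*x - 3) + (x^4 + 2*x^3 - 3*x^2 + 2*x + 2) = x^4 + 4*x^3 - 3*x^2 + 10*x - 1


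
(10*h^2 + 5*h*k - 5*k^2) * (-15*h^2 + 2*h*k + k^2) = -150*h^4 - 55*h^3*k + 95*h^2*k^2 - 5*h*k^3 - 5*k^4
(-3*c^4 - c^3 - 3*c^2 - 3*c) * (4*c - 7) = -12*c^5 + 17*c^4 - 5*c^3 + 9*c^2 + 21*c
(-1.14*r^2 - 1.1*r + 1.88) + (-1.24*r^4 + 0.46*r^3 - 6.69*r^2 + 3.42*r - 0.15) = -1.24*r^4 + 0.46*r^3 - 7.83*r^2 + 2.32*r + 1.73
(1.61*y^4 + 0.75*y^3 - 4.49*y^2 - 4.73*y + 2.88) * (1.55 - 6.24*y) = -10.0464*y^5 - 2.1845*y^4 + 29.1801*y^3 + 22.5557*y^2 - 25.3027*y + 4.464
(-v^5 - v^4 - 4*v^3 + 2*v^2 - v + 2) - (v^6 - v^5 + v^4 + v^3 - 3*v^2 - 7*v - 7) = -v^6 - 2*v^4 - 5*v^3 + 5*v^2 + 6*v + 9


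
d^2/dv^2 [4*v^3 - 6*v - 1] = 24*v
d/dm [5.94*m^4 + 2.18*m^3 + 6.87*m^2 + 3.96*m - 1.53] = 23.76*m^3 + 6.54*m^2 + 13.74*m + 3.96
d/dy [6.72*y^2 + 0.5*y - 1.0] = 13.44*y + 0.5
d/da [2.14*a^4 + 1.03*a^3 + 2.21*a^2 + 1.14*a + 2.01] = 8.56*a^3 + 3.09*a^2 + 4.42*a + 1.14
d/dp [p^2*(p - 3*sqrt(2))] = 3*p*(p - 2*sqrt(2))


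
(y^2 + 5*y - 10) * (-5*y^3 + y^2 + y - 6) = -5*y^5 - 24*y^4 + 56*y^3 - 11*y^2 - 40*y + 60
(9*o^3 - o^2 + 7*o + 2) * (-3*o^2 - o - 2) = -27*o^5 - 6*o^4 - 38*o^3 - 11*o^2 - 16*o - 4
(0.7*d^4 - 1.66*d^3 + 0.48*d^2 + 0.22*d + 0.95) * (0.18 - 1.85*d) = -1.295*d^5 + 3.197*d^4 - 1.1868*d^3 - 0.3206*d^2 - 1.7179*d + 0.171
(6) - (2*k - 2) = 8 - 2*k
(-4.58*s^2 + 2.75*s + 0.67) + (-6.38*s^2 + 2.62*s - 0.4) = -10.96*s^2 + 5.37*s + 0.27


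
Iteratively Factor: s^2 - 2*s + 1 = (s - 1)*(s - 1)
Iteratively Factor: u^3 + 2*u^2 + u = (u + 1)*(u^2 + u) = u*(u + 1)*(u + 1)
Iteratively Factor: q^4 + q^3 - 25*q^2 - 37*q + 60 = (q + 4)*(q^3 - 3*q^2 - 13*q + 15) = (q - 5)*(q + 4)*(q^2 + 2*q - 3) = (q - 5)*(q + 3)*(q + 4)*(q - 1)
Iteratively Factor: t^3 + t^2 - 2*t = (t - 1)*(t^2 + 2*t) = (t - 1)*(t + 2)*(t)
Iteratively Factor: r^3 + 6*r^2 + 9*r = (r)*(r^2 + 6*r + 9) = r*(r + 3)*(r + 3)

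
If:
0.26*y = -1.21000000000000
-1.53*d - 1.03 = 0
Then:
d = -0.67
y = -4.65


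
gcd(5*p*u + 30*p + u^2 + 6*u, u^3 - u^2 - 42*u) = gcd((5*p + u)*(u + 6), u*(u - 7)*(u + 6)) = u + 6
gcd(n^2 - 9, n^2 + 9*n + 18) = n + 3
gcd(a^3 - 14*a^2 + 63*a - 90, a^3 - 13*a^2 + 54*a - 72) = a^2 - 9*a + 18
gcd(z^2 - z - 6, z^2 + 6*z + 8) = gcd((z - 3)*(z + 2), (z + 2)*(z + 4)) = z + 2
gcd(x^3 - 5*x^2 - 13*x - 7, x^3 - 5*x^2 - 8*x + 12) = 1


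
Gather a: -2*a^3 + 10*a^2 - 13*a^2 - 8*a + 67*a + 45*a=-2*a^3 - 3*a^2 + 104*a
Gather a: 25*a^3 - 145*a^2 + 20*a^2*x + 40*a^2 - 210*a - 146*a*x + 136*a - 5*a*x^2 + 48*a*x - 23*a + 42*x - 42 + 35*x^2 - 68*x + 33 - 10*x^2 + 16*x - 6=25*a^3 + a^2*(20*x - 105) + a*(-5*x^2 - 98*x - 97) + 25*x^2 - 10*x - 15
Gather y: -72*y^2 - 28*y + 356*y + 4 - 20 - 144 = -72*y^2 + 328*y - 160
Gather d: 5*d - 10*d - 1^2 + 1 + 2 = 2 - 5*d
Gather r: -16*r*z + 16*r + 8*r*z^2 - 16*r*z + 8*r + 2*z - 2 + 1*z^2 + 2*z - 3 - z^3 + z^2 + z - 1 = r*(8*z^2 - 32*z + 24) - z^3 + 2*z^2 + 5*z - 6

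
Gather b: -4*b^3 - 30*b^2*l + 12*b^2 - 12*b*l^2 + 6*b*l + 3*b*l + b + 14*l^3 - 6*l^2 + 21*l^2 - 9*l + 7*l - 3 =-4*b^3 + b^2*(12 - 30*l) + b*(-12*l^2 + 9*l + 1) + 14*l^3 + 15*l^2 - 2*l - 3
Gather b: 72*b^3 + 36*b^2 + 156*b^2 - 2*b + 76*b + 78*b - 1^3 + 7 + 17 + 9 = 72*b^3 + 192*b^2 + 152*b + 32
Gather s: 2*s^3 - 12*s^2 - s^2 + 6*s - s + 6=2*s^3 - 13*s^2 + 5*s + 6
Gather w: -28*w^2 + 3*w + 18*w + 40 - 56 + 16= -28*w^2 + 21*w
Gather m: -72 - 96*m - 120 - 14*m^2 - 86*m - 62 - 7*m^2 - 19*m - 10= -21*m^2 - 201*m - 264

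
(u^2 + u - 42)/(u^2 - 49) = (u - 6)/(u - 7)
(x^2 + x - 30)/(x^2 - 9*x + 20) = (x + 6)/(x - 4)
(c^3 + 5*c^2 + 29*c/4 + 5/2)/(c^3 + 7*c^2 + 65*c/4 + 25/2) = (2*c + 1)/(2*c + 5)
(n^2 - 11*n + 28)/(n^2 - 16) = (n - 7)/(n + 4)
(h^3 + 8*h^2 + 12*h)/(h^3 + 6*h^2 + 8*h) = (h + 6)/(h + 4)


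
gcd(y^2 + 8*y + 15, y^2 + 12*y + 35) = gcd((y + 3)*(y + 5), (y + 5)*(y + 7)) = y + 5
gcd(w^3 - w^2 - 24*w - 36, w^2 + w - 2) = w + 2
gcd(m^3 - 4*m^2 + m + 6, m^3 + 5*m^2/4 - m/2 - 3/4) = m + 1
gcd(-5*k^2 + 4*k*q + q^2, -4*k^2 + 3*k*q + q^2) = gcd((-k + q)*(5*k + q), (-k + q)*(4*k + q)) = -k + q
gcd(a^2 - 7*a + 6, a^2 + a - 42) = a - 6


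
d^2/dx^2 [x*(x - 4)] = 2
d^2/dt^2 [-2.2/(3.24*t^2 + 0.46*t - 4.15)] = (46.18944*t^2 + 6.55776*t - 2.2*(6.48*t + 0.46)*(12.96*t + 0.92) - 59.1624)/(3.24*t^2 + 0.46*t - 4.15)^3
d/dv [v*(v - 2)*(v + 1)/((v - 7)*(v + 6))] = (v^4 - 2*v^3 - 123*v^2 + 84*v + 84)/(v^4 - 2*v^3 - 83*v^2 + 84*v + 1764)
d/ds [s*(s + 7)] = 2*s + 7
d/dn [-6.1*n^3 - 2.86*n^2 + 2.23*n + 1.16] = -18.3*n^2 - 5.72*n + 2.23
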